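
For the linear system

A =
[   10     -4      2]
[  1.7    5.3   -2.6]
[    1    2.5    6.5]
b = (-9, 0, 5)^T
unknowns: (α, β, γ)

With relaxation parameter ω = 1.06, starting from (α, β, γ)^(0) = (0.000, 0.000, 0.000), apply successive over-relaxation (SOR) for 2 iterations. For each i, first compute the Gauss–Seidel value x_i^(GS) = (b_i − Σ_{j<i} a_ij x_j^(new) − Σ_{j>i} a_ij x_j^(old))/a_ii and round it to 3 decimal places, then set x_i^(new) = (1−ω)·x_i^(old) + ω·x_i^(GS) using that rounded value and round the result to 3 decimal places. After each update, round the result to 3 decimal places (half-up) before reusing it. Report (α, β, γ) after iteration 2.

(-0.937, 0.735, 0.619)

Iteration 1:
  α: GS value = (-9 - (-4)·0.000 - (2)·0.000) / (10) = -0.900;  α ← (1−ω)·0.000 + ω·-0.900 = -0.954
  β: GS value = (0 - (1.7)·-0.954 - (-2.6)·0.000) / (5.3) = 0.306;  β ← (1−ω)·0.000 + ω·0.306 = 0.324
  γ: GS value = (5 - (1)·-0.954 - (2.5)·0.324) / (6.5) = 0.791;  γ ← (1−ω)·0.000 + ω·0.791 = 0.838
Iteration 2:
  α: GS value = (-9 - (-4)·0.324 - (2)·0.838) / (10) = -0.938;  α ← (1−ω)·-0.954 + ω·-0.938 = -0.937
  β: GS value = (0 - (1.7)·-0.937 - (-2.6)·0.838) / (5.3) = 0.712;  β ← (1−ω)·0.324 + ω·0.712 = 0.735
  γ: GS value = (5 - (1)·-0.937 - (2.5)·0.735) / (6.5) = 0.631;  γ ← (1−ω)·0.838 + ω·0.631 = 0.619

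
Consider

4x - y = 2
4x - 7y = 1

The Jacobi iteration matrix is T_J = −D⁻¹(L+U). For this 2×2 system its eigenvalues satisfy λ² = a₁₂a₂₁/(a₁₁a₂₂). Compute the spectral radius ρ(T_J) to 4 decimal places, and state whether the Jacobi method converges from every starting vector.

a₁₂a₂₁/(a₁₁a₂₂) = (-1)·(4) / ((4)·(-7)) = 0.142857
ρ = √|0.142857| = √0.142857 = 0.3780
ρ < 1, so Jacobi converges

0.3780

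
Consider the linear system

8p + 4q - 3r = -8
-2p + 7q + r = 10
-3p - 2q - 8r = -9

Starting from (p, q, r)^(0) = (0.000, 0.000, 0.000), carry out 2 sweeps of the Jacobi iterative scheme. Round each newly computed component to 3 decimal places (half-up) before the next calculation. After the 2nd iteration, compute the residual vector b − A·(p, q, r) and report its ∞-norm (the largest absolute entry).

Iteration 1:
  p = (-8 - (4)·0.000 - (-3)·0.000) / (8) = -1.000
  q = (10 - (-2)·0.000 - (1)·0.000) / (7) = 1.429
  r = (-9 - (-3)·0.000 - (-2)·0.000) / (-8) = 1.125
Iteration 2:
  p = (-8 - (4)·1.429 - (-3)·1.125) / (8) = -1.293
  q = (10 - (-2)·-1.000 - (1)·1.125) / (7) = 0.982
  r = (-9 - (-3)·-1.000 - (-2)·1.429) / (-8) = 1.143
Residual b − A·x = (1.845, -0.603, -1.771); ∞-norm = 1.845

1.845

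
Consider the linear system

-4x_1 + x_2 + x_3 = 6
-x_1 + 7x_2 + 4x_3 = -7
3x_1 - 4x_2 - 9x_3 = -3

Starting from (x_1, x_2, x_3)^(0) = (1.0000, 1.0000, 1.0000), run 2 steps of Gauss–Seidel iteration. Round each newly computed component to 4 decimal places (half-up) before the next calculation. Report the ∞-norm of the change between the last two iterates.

0.7381

Iteration 1:
  x_1 = (6 - (1)·1.0000 - (1)·1.0000) / (-4) = -1.0000
  x_2 = (-7 - (-1)·-1.0000 - (4)·1.0000) / (7) = -1.7143
  x_3 = (-3 - (3)·-1.0000 - (-4)·-1.7143) / (-9) = 0.7619
Iteration 2:
  x_1 = (6 - (1)·-1.7143 - (1)·0.7619) / (-4) = -1.7381
  x_2 = (-7 - (-1)·-1.7381 - (4)·0.7619) / (7) = -1.6837
  x_3 = (-3 - (3)·-1.7381 - (-4)·-1.6837) / (-9) = 0.5023
Change: (-0.7381, 0.0306, -0.2596) → max |·| = 0.7381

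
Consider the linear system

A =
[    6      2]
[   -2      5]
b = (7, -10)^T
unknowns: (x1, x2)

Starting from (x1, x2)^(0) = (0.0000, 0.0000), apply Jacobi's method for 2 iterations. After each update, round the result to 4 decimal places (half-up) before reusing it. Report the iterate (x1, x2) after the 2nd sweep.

Iteration 1:
  x1 = (7 - (2)·0.0000) / (6) = 1.1667
  x2 = (-10 - (-2)·0.0000) / (5) = -2.0000
Iteration 2:
  x1 = (7 - (2)·-2.0000) / (6) = 1.8333
  x2 = (-10 - (-2)·1.1667) / (5) = -1.5333

(1.8333, -1.5333)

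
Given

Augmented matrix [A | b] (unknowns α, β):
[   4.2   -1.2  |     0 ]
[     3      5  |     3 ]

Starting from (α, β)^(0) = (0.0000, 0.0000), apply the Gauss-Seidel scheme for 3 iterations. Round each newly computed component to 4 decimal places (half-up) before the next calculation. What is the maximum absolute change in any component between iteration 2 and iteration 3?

0.0293

Iteration 1:
  α = (0 - (-1.2)·0.0000) / (4.2) = 0.0000
  β = (3 - (3)·0.0000) / (5) = 0.6000
Iteration 2:
  α = (0 - (-1.2)·0.6000) / (4.2) = 0.1714
  β = (3 - (3)·0.1714) / (5) = 0.4972
Iteration 3:
  α = (0 - (-1.2)·0.4972) / (4.2) = 0.1421
  β = (3 - (3)·0.1421) / (5) = 0.5147
Change: (-0.0293, 0.0175) → max |·| = 0.0293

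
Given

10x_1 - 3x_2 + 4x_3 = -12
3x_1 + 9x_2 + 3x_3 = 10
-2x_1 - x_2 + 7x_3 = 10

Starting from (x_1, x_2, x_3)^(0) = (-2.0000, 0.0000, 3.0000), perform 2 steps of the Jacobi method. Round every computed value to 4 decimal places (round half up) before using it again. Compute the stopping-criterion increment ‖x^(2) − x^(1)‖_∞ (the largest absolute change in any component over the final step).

Iteration 1:
  x_1 = (-12 - (-3)·0.0000 - (4)·3.0000) / (10) = -2.4000
  x_2 = (10 - (3)·-2.0000 - (3)·3.0000) / (9) = 0.7778
  x_3 = (10 - (-2)·-2.0000 - (-1)·0.0000) / (7) = 0.8571
Iteration 2:
  x_1 = (-12 - (-3)·0.7778 - (4)·0.8571) / (10) = -1.3095
  x_2 = (10 - (3)·-2.4000 - (3)·0.8571) / (9) = 1.6254
  x_3 = (10 - (-2)·-2.4000 - (-1)·0.7778) / (7) = 0.8540
Change: (1.0905, 0.8476, -0.0031) → max |·| = 1.0905

1.0905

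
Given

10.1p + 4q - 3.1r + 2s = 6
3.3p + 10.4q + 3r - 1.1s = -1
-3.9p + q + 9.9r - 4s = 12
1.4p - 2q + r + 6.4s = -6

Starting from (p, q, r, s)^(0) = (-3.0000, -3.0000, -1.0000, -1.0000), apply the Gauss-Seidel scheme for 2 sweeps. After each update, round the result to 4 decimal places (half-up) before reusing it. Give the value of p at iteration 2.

1.5666

Iteration 1:
  p = (6 - (4)·-3.0000 - (-3.1)·-1.0000 - (2)·-1.0000) / (10.1) = 1.6733
  q = (-1 - (3.3)·1.6733 - (3)·-1.0000 - (-1.1)·-1.0000) / (10.4) = -0.4444
  r = (12 - (-3.9)·1.6733 - (1)·-0.4444 - (-4)·-1.0000) / (9.9) = 1.5121
  s = (-6 - (1.4)·1.6733 - (-2)·-0.4444 - (1)·1.5121) / (6.4) = -1.6787
Iteration 2:
  p = (6 - (4)·-0.4444 - (-3.1)·1.5121 - (2)·-1.6787) / (10.1) = 1.5666
  q = (-1 - (3.3)·1.5666 - (3)·1.5121 - (-1.1)·-1.6787) / (10.4) = -1.2070
  r = (12 - (-3.9)·1.5666 - (1)·-1.2070 - (-4)·-1.6787) / (9.9) = 1.2729
  s = (-6 - (1.4)·1.5666 - (-2)·-1.2070 - (1)·1.2729) / (6.4) = -1.8563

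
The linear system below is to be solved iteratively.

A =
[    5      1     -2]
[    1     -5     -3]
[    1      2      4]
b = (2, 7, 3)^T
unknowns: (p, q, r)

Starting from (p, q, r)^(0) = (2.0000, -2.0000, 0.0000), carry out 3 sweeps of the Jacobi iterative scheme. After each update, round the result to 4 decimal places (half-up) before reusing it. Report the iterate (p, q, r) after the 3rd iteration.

Iteration 1:
  p = (2 - (1)·-2.0000 - (-2)·0.0000) / (5) = 0.8000
  q = (7 - (1)·2.0000 - (-3)·0.0000) / (-5) = -1.0000
  r = (3 - (1)·2.0000 - (2)·-2.0000) / (4) = 1.2500
Iteration 2:
  p = (2 - (1)·-1.0000 - (-2)·1.2500) / (5) = 1.1000
  q = (7 - (1)·0.8000 - (-3)·1.2500) / (-5) = -1.9900
  r = (3 - (1)·0.8000 - (2)·-1.0000) / (4) = 1.0500
Iteration 3:
  p = (2 - (1)·-1.9900 - (-2)·1.0500) / (5) = 1.2180
  q = (7 - (1)·1.1000 - (-3)·1.0500) / (-5) = -1.8100
  r = (3 - (1)·1.1000 - (2)·-1.9900) / (4) = 1.4700

(1.2180, -1.8100, 1.4700)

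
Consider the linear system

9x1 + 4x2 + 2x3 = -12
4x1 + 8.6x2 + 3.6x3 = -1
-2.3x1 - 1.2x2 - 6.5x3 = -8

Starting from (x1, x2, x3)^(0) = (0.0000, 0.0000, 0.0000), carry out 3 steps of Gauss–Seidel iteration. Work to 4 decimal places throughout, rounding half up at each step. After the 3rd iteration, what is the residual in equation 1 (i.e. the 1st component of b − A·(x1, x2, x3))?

0.7062

Iteration 1:
  x1 = (-12 - (4)·0.0000 - (2)·0.0000) / (9) = -1.3333
  x2 = (-1 - (4)·-1.3333 - (3.6)·0.0000) / (8.6) = 0.5039
  x3 = (-8 - (-2.3)·-1.3333 - (-1.2)·0.5039) / (-6.5) = 1.6095
Iteration 2:
  x1 = (-12 - (4)·0.5039 - (2)·1.6095) / (9) = -1.9150
  x2 = (-1 - (4)·-1.9150 - (3.6)·1.6095) / (8.6) = 0.1007
  x3 = (-8 - (-2.3)·-1.9150 - (-1.2)·0.1007) / (-6.5) = 1.8898
Iteration 3:
  x1 = (-12 - (4)·0.1007 - (2)·1.8898) / (9) = -1.7980
  x2 = (-1 - (4)·-1.7980 - (3.6)·1.8898) / (8.6) = -0.0711
  x3 = (-8 - (-2.3)·-1.7980 - (-1.2)·-0.0711) / (-6.5) = 1.8801
Residual b − A·x = (0.7062, 0.0351, -0.0001)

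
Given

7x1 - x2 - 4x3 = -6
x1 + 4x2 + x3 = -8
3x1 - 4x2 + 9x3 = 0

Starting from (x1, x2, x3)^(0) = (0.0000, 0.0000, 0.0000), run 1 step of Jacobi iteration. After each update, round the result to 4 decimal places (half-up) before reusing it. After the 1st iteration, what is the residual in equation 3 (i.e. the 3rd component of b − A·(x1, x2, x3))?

Iteration 1:
  x1 = (-6 - (-1)·0.0000 - (-4)·0.0000) / (7) = -0.8571
  x2 = (-8 - (1)·0.0000 - (1)·0.0000) / (4) = -2.0000
  x3 = (0 - (3)·0.0000 - (-4)·0.0000) / (9) = 0.0000
Residual b − A·x = (-2.0003, 0.8571, -5.4287)

-5.4287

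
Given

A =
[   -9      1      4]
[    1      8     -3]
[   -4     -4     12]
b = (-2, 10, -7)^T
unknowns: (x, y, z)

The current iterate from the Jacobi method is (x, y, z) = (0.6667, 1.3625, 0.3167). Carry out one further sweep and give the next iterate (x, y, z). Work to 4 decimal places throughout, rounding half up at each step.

(0.5144, 1.2854, 0.0931)

One sweep:
  x = (-2 - (1)·1.3625 - (4)·0.3167) / (-9) = 0.5144
  y = (10 - (1)·0.6667 - (-3)·0.3167) / (8) = 1.2854
  z = (-7 - (-4)·0.6667 - (-4)·1.3625) / (12) = 0.0931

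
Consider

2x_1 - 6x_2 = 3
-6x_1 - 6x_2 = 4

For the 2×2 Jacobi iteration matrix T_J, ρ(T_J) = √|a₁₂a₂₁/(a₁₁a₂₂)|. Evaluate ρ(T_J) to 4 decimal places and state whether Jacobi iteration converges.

a₁₂a₂₁/(a₁₁a₂₂) = (-6)·(-6) / ((2)·(-6)) = -3.000000
ρ = √|-3.000000| = √3.000000 = 1.7321
ρ > 1, so Jacobi diverges

1.7321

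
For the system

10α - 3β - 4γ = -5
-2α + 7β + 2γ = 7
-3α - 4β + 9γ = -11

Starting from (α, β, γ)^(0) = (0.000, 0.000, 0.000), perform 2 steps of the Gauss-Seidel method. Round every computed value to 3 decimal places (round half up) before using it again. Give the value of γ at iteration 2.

Iteration 1:
  α = (-5 - (-3)·0.000 - (-4)·0.000) / (10) = -0.500
  β = (7 - (-2)·-0.500 - (2)·0.000) / (7) = 0.857
  γ = (-11 - (-3)·-0.500 - (-4)·0.857) / (9) = -1.008
Iteration 2:
  α = (-5 - (-3)·0.857 - (-4)·-1.008) / (10) = -0.646
  β = (7 - (-2)·-0.646 - (2)·-1.008) / (7) = 1.103
  γ = (-11 - (-3)·-0.646 - (-4)·1.103) / (9) = -0.947

-0.947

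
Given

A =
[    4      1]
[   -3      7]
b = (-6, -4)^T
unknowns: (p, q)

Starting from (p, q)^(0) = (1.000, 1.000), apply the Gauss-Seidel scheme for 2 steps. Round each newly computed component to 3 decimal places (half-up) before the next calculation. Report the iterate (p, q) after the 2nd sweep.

Iteration 1:
  p = (-6 - (1)·1.000) / (4) = -1.750
  q = (-4 - (-3)·-1.750) / (7) = -1.321
Iteration 2:
  p = (-6 - (1)·-1.321) / (4) = -1.170
  q = (-4 - (-3)·-1.170) / (7) = -1.073

(-1.170, -1.073)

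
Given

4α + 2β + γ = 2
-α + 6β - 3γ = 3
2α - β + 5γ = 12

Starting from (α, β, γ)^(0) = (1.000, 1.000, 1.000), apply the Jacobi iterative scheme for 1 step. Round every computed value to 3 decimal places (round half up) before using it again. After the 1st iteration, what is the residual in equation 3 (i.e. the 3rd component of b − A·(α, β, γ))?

Iteration 1:
  α = (2 - (2)·1.000 - (1)·1.000) / (4) = -0.250
  β = (3 - (-1)·1.000 - (-3)·1.000) / (6) = 1.167
  γ = (12 - (2)·1.000 - (-1)·1.000) / (5) = 2.200
Residual b − A·x = (-1.534, 2.348, 2.667)

2.667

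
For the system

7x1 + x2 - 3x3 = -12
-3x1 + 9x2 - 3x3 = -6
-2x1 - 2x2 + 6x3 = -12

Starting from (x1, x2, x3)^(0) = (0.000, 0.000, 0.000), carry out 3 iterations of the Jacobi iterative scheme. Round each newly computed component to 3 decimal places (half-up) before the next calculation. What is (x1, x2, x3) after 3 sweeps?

(-2.640, -2.423, -3.460)

Iteration 1:
  x1 = (-12 - (1)·0.000 - (-3)·0.000) / (7) = -1.714
  x2 = (-6 - (-3)·0.000 - (-3)·0.000) / (9) = -0.667
  x3 = (-12 - (-2)·0.000 - (-2)·0.000) / (6) = -2.000
Iteration 2:
  x1 = (-12 - (1)·-0.667 - (-3)·-2.000) / (7) = -2.476
  x2 = (-6 - (-3)·-1.714 - (-3)·-2.000) / (9) = -1.905
  x3 = (-12 - (-2)·-1.714 - (-2)·-0.667) / (6) = -2.794
Iteration 3:
  x1 = (-12 - (1)·-1.905 - (-3)·-2.794) / (7) = -2.640
  x2 = (-6 - (-3)·-2.476 - (-3)·-2.794) / (9) = -2.423
  x3 = (-12 - (-2)·-2.476 - (-2)·-1.905) / (6) = -3.460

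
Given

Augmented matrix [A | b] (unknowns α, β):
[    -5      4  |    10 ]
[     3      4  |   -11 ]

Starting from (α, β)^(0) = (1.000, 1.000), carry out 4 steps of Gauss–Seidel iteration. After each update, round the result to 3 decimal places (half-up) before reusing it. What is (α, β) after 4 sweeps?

(-2.933, -0.550)

Iteration 1:
  α = (10 - (4)·1.000) / (-5) = -1.200
  β = (-11 - (3)·-1.200) / (4) = -1.850
Iteration 2:
  α = (10 - (4)·-1.850) / (-5) = -3.480
  β = (-11 - (3)·-3.480) / (4) = -0.140
Iteration 3:
  α = (10 - (4)·-0.140) / (-5) = -2.112
  β = (-11 - (3)·-2.112) / (4) = -1.166
Iteration 4:
  α = (10 - (4)·-1.166) / (-5) = -2.933
  β = (-11 - (3)·-2.933) / (4) = -0.550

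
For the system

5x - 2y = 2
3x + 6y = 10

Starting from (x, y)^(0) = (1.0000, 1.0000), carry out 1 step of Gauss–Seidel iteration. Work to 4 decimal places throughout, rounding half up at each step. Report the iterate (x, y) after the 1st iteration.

(0.8000, 1.2667)

Iteration 1:
  x = (2 - (-2)·1.0000) / (5) = 0.8000
  y = (10 - (3)·0.8000) / (6) = 1.2667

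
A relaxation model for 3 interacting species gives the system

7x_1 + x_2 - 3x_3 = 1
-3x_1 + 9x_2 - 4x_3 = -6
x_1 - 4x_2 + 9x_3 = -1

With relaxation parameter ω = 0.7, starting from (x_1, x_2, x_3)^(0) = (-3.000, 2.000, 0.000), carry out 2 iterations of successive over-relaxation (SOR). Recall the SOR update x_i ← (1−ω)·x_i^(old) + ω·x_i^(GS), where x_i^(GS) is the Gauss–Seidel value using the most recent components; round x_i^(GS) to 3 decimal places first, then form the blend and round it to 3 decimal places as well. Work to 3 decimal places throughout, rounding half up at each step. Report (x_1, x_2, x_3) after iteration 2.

(-0.199, -0.553, -0.244)

Iteration 1:
  x_1: GS value = (1 - (1)·2.000 - (-3)·0.000) / (7) = -0.143;  x_1 ← (1−ω)·-3.000 + ω·-0.143 = -1.000
  x_2: GS value = (-6 - (-3)·-1.000 - (-4)·0.000) / (9) = -1.000;  x_2 ← (1−ω)·2.000 + ω·-1.000 = -0.100
  x_3: GS value = (-1 - (1)·-1.000 - (-4)·-0.100) / (9) = -0.044;  x_3 ← (1−ω)·0.000 + ω·-0.044 = -0.031
Iteration 2:
  x_1: GS value = (1 - (1)·-0.100 - (-3)·-0.031) / (7) = 0.144;  x_1 ← (1−ω)·-1.000 + ω·0.144 = -0.199
  x_2: GS value = (-6 - (-3)·-0.199 - (-4)·-0.031) / (9) = -0.747;  x_2 ← (1−ω)·-0.100 + ω·-0.747 = -0.553
  x_3: GS value = (-1 - (1)·-0.199 - (-4)·-0.553) / (9) = -0.335;  x_3 ← (1−ω)·-0.031 + ω·-0.335 = -0.244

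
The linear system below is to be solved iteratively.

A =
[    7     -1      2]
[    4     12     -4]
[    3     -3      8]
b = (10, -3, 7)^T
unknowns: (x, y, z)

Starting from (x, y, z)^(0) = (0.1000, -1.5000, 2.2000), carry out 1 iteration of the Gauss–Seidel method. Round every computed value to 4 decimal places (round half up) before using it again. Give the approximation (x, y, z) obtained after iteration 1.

(0.5857, 0.2881, 0.7634)

Iteration 1:
  x = (10 - (-1)·-1.5000 - (2)·2.2000) / (7) = 0.5857
  y = (-3 - (4)·0.5857 - (-4)·2.2000) / (12) = 0.2881
  z = (7 - (3)·0.5857 - (-3)·0.2881) / (8) = 0.7634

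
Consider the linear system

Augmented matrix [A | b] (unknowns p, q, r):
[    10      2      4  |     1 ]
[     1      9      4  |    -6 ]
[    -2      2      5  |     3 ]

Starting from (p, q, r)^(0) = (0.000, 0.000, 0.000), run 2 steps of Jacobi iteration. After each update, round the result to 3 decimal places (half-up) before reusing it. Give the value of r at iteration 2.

Iteration 1:
  p = (1 - (2)·0.000 - (4)·0.000) / (10) = 0.100
  q = (-6 - (1)·0.000 - (4)·0.000) / (9) = -0.667
  r = (3 - (-2)·0.000 - (2)·0.000) / (5) = 0.600
Iteration 2:
  p = (1 - (2)·-0.667 - (4)·0.600) / (10) = -0.007
  q = (-6 - (1)·0.100 - (4)·0.600) / (9) = -0.944
  r = (3 - (-2)·0.100 - (2)·-0.667) / (5) = 0.907

0.907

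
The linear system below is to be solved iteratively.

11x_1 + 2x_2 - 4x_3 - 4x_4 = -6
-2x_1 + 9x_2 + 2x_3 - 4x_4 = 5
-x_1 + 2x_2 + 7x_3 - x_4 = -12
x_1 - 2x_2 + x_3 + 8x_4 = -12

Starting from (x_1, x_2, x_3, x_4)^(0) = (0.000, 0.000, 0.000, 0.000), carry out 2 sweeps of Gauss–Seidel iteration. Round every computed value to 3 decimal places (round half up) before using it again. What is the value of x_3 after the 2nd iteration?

-2.148

Iteration 1:
  x_1 = (-6 - (2)·0.000 - (-4)·0.000 - (-4)·0.000) / (11) = -0.545
  x_2 = (5 - (-2)·-0.545 - (2)·0.000 - (-4)·0.000) / (9) = 0.434
  x_3 = (-12 - (-1)·-0.545 - (2)·0.434 - (-1)·0.000) / (7) = -1.916
  x_4 = (-12 - (1)·-0.545 - (-2)·0.434 - (1)·-1.916) / (8) = -1.084
Iteration 2:
  x_1 = (-6 - (2)·0.434 - (-4)·-1.916 - (-4)·-1.084) / (11) = -1.715
  x_2 = (5 - (-2)·-1.715 - (2)·-1.916 - (-4)·-1.084) / (9) = 0.118
  x_3 = (-12 - (-1)·-1.715 - (2)·0.118 - (-1)·-1.084) / (7) = -2.148
  x_4 = (-12 - (1)·-1.715 - (-2)·0.118 - (1)·-2.148) / (8) = -0.988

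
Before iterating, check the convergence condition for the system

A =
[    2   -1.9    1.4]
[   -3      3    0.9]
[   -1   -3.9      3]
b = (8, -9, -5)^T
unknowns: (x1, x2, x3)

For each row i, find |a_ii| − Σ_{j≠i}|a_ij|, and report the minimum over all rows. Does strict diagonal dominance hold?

row 1: |2| − (1.9+1.4) = -1.3
row 2: |3| − (3+0.9) = -0.9
row 3: |3| − (1+3.9) = -1.9
minimum over rows = -1.9 → not strictly diagonally dominant

-1.9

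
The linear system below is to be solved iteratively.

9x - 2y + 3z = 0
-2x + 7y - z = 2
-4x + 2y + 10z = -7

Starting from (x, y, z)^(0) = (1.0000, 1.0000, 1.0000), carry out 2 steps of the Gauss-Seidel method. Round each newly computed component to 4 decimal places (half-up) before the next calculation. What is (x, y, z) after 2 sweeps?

Iteration 1:
  x = (0 - (-2)·1.0000 - (3)·1.0000) / (9) = -0.1111
  y = (2 - (-2)·-0.1111 - (-1)·1.0000) / (7) = 0.3968
  z = (-7 - (-4)·-0.1111 - (2)·0.3968) / (10) = -0.8238
Iteration 2:
  x = (0 - (-2)·0.3968 - (3)·-0.8238) / (9) = 0.3628
  y = (2 - (-2)·0.3628 - (-1)·-0.8238) / (7) = 0.2717
  z = (-7 - (-4)·0.3628 - (2)·0.2717) / (10) = -0.6092

(0.3628, 0.2717, -0.6092)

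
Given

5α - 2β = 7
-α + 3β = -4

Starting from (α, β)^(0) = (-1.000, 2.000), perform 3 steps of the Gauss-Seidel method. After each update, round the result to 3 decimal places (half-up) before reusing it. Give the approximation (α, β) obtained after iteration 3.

Iteration 1:
  α = (7 - (-2)·2.000) / (5) = 2.200
  β = (-4 - (-1)·2.200) / (3) = -0.600
Iteration 2:
  α = (7 - (-2)·-0.600) / (5) = 1.160
  β = (-4 - (-1)·1.160) / (3) = -0.947
Iteration 3:
  α = (7 - (-2)·-0.947) / (5) = 1.021
  β = (-4 - (-1)·1.021) / (3) = -0.993

(1.021, -0.993)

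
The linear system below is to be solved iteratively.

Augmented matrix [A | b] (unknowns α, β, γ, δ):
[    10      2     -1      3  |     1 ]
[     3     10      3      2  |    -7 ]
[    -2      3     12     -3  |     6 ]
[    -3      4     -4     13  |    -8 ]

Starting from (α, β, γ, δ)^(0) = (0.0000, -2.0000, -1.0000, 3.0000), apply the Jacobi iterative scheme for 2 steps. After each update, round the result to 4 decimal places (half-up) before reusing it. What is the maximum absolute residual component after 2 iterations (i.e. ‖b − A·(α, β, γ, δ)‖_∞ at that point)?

Iteration 1:
  α = (1 - (2)·-2.0000 - (-1)·-1.0000 - (3)·3.0000) / (10) = -0.5000
  β = (-7 - (3)·0.0000 - (3)·-1.0000 - (2)·3.0000) / (10) = -1.0000
  γ = (6 - (-2)·0.0000 - (3)·-2.0000 - (-3)·3.0000) / (12) = 1.7500
  δ = (-8 - (-3)·0.0000 - (4)·-2.0000 - (-4)·-1.0000) / (13) = -0.3077
Iteration 2:
  α = (1 - (2)·-1.0000 - (-1)·1.7500 - (3)·-0.3077) / (10) = 0.5673
  β = (-7 - (3)·-0.5000 - (3)·1.7500 - (2)·-0.3077) / (10) = -1.0135
  γ = (6 - (-2)·-0.5000 - (3)·-1.0000 - (-3)·-0.3077) / (12) = 0.5897
  δ = (-8 - (-3)·-0.5000 - (4)·-1.0000 - (-4)·1.7500) / (13) = 0.1154
Residual b − A·x = (-2.4025, -0.5668, 3.4449, -1.3855); ∞-norm = 3.4449

3.4449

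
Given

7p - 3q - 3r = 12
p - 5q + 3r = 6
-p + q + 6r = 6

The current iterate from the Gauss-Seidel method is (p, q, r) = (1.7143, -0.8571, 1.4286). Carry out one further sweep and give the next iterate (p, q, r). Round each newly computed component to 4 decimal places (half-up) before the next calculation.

(1.9592, 0.0490, 1.3184)

One sweep:
  p = (12 - (-3)·-0.8571 - (-3)·1.4286) / (7) = 1.9592
  q = (6 - (1)·1.9592 - (3)·1.4286) / (-5) = 0.0490
  r = (6 - (-1)·1.9592 - (1)·0.0490) / (6) = 1.3184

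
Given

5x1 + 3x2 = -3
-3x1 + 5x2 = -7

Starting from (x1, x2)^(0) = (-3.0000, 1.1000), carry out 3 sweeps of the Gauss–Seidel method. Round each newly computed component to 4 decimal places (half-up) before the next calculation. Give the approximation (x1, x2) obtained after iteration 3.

Iteration 1:
  x1 = (-3 - (3)·1.1000) / (5) = -1.2600
  x2 = (-7 - (-3)·-1.2600) / (5) = -2.1560
Iteration 2:
  x1 = (-3 - (3)·-2.1560) / (5) = 0.6936
  x2 = (-7 - (-3)·0.6936) / (5) = -0.9838
Iteration 3:
  x1 = (-3 - (3)·-0.9838) / (5) = -0.0097
  x2 = (-7 - (-3)·-0.0097) / (5) = -1.4058

(-0.0097, -1.4058)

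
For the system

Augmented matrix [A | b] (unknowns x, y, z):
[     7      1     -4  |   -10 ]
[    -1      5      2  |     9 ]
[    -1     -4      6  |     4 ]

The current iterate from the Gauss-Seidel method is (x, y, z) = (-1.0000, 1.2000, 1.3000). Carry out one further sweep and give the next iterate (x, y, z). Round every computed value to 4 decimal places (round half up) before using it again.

One sweep:
  x = (-10 - (1)·1.2000 - (-4)·1.3000) / (7) = -0.8571
  y = (9 - (-1)·-0.8571 - (2)·1.3000) / (5) = 1.1086
  z = (4 - (-1)·-0.8571 - (-4)·1.1086) / (6) = 1.2629

(-0.8571, 1.1086, 1.2629)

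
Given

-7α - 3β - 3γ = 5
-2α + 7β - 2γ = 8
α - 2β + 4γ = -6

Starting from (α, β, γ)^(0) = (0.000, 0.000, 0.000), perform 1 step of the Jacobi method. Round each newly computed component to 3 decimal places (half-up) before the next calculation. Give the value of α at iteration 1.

-0.714

Iteration 1:
  α = (5 - (-3)·0.000 - (-3)·0.000) / (-7) = -0.714
  β = (8 - (-2)·0.000 - (-2)·0.000) / (7) = 1.143
  γ = (-6 - (1)·0.000 - (-2)·0.000) / (4) = -1.500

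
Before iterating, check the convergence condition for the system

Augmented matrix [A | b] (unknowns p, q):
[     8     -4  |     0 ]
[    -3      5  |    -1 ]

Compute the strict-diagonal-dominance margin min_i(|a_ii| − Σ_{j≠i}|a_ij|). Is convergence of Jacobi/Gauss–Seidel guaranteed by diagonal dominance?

2

row 1: |8| − (4) = 4
row 2: |5| − (3) = 2
minimum over rows = 2 → strictly diagonally dominant (convergence guaranteed)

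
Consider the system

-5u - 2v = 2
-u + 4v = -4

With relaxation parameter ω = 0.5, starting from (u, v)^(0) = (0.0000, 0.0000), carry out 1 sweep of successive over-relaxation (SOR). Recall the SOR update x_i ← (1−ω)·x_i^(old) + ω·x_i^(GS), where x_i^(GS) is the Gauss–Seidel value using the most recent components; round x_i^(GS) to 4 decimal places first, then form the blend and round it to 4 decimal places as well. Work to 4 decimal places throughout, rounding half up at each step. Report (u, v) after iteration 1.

Iteration 1:
  u: GS value = (2 - (-2)·0.0000) / (-5) = -0.4000;  u ← (1−ω)·0.0000 + ω·-0.4000 = -0.2000
  v: GS value = (-4 - (-1)·-0.2000) / (4) = -1.0500;  v ← (1−ω)·0.0000 + ω·-1.0500 = -0.5250

(-0.2000, -0.5250)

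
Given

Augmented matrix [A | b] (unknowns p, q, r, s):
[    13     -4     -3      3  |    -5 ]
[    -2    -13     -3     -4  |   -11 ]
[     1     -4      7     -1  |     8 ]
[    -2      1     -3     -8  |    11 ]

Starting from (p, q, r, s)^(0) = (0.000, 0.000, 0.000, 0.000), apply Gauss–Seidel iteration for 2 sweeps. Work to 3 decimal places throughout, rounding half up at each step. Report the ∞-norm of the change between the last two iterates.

Iteration 1:
  p = (-5 - (-4)·0.000 - (-3)·0.000 - (3)·0.000) / (13) = -0.385
  q = (-11 - (-2)·-0.385 - (-3)·0.000 - (-4)·0.000) / (-13) = 0.905
  r = (8 - (1)·-0.385 - (-4)·0.905 - (-1)·0.000) / (7) = 1.715
  s = (11 - (-2)·-0.385 - (1)·0.905 - (-3)·1.715) / (-8) = -1.809
Iteration 2:
  p = (-5 - (-4)·0.905 - (-3)·1.715 - (3)·-1.809) / (13) = 0.707
  q = (-11 - (-2)·0.707 - (-3)·1.715 - (-4)·-1.809) / (-13) = 0.898
  r = (8 - (1)·0.707 - (-4)·0.898 - (-1)·-1.809) / (7) = 1.297
  s = (11 - (-2)·0.707 - (1)·0.898 - (-3)·1.297) / (-8) = -1.926
Change: (1.092, -0.007, -0.418, -0.117) → max |·| = 1.092

1.092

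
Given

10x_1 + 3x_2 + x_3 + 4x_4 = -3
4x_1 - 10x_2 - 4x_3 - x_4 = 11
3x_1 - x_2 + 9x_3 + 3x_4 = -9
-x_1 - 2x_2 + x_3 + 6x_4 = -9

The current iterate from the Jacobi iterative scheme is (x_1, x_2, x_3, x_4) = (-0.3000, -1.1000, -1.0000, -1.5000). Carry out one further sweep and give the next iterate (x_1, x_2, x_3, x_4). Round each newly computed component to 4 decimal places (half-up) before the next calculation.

One sweep:
  x_1 = (-3 - (3)·-1.1000 - (1)·-1.0000 - (4)·-1.5000) / (10) = 0.7300
  x_2 = (11 - (4)·-0.3000 - (-4)·-1.0000 - (-1)·-1.5000) / (-10) = -0.6700
  x_3 = (-9 - (3)·-0.3000 - (-1)·-1.1000 - (3)·-1.5000) / (9) = -0.5222
  x_4 = (-9 - (-1)·-0.3000 - (-2)·-1.1000 - (1)·-1.0000) / (6) = -1.7500

(0.7300, -0.6700, -0.5222, -1.7500)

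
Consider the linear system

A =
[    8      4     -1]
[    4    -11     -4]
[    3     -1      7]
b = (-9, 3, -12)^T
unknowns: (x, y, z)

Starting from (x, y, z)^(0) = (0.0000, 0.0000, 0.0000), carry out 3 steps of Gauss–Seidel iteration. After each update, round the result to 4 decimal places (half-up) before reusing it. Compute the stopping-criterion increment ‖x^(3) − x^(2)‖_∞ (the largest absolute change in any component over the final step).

Iteration 1:
  x = (-9 - (4)·0.0000 - (-1)·0.0000) / (8) = -1.1250
  y = (3 - (4)·-1.1250 - (-4)·0.0000) / (-11) = -0.6818
  z = (-12 - (3)·-1.1250 - (-1)·-0.6818) / (7) = -1.3295
Iteration 2:
  x = (-9 - (4)·-0.6818 - (-1)·-1.3295) / (8) = -0.9503
  y = (3 - (4)·-0.9503 - (-4)·-1.3295) / (-11) = -0.1348
  z = (-12 - (3)·-0.9503 - (-1)·-0.1348) / (7) = -1.3263
Iteration 3:
  x = (-9 - (4)·-0.1348 - (-1)·-1.3263) / (8) = -1.2234
  y = (3 - (4)·-1.2234 - (-4)·-1.3263) / (-11) = -0.2353
  z = (-12 - (3)·-1.2234 - (-1)·-0.2353) / (7) = -1.2236
Change: (-0.2731, -0.1005, 0.1027) → max |·| = 0.2731

0.2731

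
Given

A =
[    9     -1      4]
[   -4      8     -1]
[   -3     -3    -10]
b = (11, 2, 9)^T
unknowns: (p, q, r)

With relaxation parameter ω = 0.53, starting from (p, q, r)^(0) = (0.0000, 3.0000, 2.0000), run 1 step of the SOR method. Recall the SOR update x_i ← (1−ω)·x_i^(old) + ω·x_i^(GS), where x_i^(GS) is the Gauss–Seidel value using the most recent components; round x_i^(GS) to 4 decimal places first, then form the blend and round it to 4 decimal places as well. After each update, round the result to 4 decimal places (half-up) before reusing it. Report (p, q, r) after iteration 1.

Iteration 1:
  p: GS value = (11 - (-1)·3.0000 - (4)·2.0000) / (9) = 0.6667;  p ← (1−ω)·0.0000 + ω·0.6667 = 0.3534
  q: GS value = (2 - (-4)·0.3534 - (-1)·2.0000) / (8) = 0.6767;  q ← (1−ω)·3.0000 + ω·0.6767 = 1.7687
  r: GS value = (9 - (-3)·0.3534 - (-3)·1.7687) / (-10) = -1.5366;  r ← (1−ω)·2.0000 + ω·-1.5366 = 0.1256

(0.3534, 1.7687, 0.1256)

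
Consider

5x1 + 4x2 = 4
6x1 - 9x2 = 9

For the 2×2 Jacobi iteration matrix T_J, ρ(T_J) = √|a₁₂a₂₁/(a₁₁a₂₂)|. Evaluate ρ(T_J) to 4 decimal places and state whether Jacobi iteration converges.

a₁₂a₂₁/(a₁₁a₂₂) = (4)·(6) / ((5)·(-9)) = -0.533333
ρ = √|-0.533333| = √0.533333 = 0.7303
ρ < 1, so Jacobi converges

0.7303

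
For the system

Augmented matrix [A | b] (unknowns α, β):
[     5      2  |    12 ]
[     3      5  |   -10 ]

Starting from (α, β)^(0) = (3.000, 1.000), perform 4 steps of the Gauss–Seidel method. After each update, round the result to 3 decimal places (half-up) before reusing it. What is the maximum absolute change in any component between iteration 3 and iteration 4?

0.097

Iteration 1:
  α = (12 - (2)·1.000) / (5) = 2.000
  β = (-10 - (3)·2.000) / (5) = -3.200
Iteration 2:
  α = (12 - (2)·-3.200) / (5) = 3.680
  β = (-10 - (3)·3.680) / (5) = -4.208
Iteration 3:
  α = (12 - (2)·-4.208) / (5) = 4.083
  β = (-10 - (3)·4.083) / (5) = -4.450
Iteration 4:
  α = (12 - (2)·-4.450) / (5) = 4.180
  β = (-10 - (3)·4.180) / (5) = -4.508
Change: (0.097, -0.058) → max |·| = 0.097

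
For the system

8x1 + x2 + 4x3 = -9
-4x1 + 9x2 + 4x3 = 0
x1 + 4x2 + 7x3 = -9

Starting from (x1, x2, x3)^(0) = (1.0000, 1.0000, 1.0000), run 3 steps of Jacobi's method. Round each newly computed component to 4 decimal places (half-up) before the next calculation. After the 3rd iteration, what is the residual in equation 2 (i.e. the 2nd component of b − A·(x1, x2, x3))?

Iteration 1:
  x1 = (-9 - (1)·1.0000 - (4)·1.0000) / (8) = -1.7500
  x2 = (0 - (-4)·1.0000 - (4)·1.0000) / (9) = 0.0000
  x3 = (-9 - (1)·1.0000 - (4)·1.0000) / (7) = -2.0000
Iteration 2:
  x1 = (-9 - (1)·0.0000 - (4)·-2.0000) / (8) = -0.1250
  x2 = (0 - (-4)·-1.7500 - (4)·-2.0000) / (9) = 0.1111
  x3 = (-9 - (1)·-1.7500 - (4)·0.0000) / (7) = -1.0357
Iteration 3:
  x1 = (-9 - (1)·0.1111 - (4)·-1.0357) / (8) = -0.6210
  x2 = (0 - (-4)·-0.1250 - (4)·-1.0357) / (9) = 0.4048
  x3 = (-9 - (1)·-0.1250 - (4)·0.1111) / (7) = -1.3313
Residual b − A·x = (0.8884, -0.8020, -0.6791)

-0.8020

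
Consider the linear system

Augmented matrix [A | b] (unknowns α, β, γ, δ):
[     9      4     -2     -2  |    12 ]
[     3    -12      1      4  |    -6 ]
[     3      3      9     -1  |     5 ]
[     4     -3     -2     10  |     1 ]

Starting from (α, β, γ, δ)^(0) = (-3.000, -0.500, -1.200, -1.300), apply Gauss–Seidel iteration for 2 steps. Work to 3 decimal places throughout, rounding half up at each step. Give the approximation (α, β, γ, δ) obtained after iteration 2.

Iteration 1:
  α = (12 - (4)·-0.500 - (-2)·-1.200 - (-2)·-1.300) / (9) = 1.000
  β = (-6 - (3)·1.000 - (1)·-1.200 - (4)·-1.300) / (-12) = 0.217
  γ = (5 - (3)·1.000 - (3)·0.217 - (-1)·-1.300) / (9) = 0.005
  δ = (1 - (4)·1.000 - (-3)·0.217 - (-2)·0.005) / (10) = -0.234
Iteration 2:
  α = (12 - (4)·0.217 - (-2)·0.005 - (-2)·-0.234) / (9) = 1.186
  β = (-6 - (3)·1.186 - (1)·0.005 - (4)·-0.234) / (-12) = 0.719
  γ = (5 - (3)·1.186 - (3)·0.719 - (-1)·-0.234) / (9) = -0.105
  δ = (1 - (4)·1.186 - (-3)·0.719 - (-2)·-0.105) / (10) = -0.180

(1.186, 0.719, -0.105, -0.180)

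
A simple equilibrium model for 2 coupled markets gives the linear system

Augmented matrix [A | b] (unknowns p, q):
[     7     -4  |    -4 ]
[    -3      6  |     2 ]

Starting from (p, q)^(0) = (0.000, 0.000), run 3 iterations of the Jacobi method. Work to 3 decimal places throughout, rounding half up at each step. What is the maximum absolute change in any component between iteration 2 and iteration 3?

Iteration 1:
  p = (-4 - (-4)·0.000) / (7) = -0.571
  q = (2 - (-3)·0.000) / (6) = 0.333
Iteration 2:
  p = (-4 - (-4)·0.333) / (7) = -0.381
  q = (2 - (-3)·-0.571) / (6) = 0.048
Iteration 3:
  p = (-4 - (-4)·0.048) / (7) = -0.544
  q = (2 - (-3)·-0.381) / (6) = 0.143
Change: (-0.163, 0.095) → max |·| = 0.163

0.163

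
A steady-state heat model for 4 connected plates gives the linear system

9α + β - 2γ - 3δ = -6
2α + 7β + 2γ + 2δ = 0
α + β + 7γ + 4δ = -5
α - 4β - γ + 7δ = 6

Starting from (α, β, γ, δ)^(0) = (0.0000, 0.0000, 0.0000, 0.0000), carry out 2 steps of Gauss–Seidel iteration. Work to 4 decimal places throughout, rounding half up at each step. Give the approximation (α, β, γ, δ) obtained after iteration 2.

(-0.5085, 0.0531, -1.2029, 0.7883)

Iteration 1:
  α = (-6 - (1)·0.0000 - (-2)·0.0000 - (-3)·0.0000) / (9) = -0.6667
  β = (0 - (2)·-0.6667 - (2)·0.0000 - (2)·0.0000) / (7) = 0.1905
  γ = (-5 - (1)·-0.6667 - (1)·0.1905 - (4)·0.0000) / (7) = -0.6463
  δ = (6 - (1)·-0.6667 - (-4)·0.1905 - (-1)·-0.6463) / (7) = 0.9689
Iteration 2:
  α = (-6 - (1)·0.1905 - (-2)·-0.6463 - (-3)·0.9689) / (9) = -0.5085
  β = (0 - (2)·-0.5085 - (2)·-0.6463 - (2)·0.9689) / (7) = 0.0531
  γ = (-5 - (1)·-0.5085 - (1)·0.0531 - (4)·0.9689) / (7) = -1.2029
  δ = (6 - (1)·-0.5085 - (-4)·0.0531 - (-1)·-1.2029) / (7) = 0.7883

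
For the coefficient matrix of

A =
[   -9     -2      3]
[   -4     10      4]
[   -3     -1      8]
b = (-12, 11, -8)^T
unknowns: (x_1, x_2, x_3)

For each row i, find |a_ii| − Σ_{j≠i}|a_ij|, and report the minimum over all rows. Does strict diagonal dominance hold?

2

row 1: |-9| − (2+3) = 4
row 2: |10| − (4+4) = 2
row 3: |8| − (3+1) = 4
minimum over rows = 2 → strictly diagonally dominant (convergence guaranteed)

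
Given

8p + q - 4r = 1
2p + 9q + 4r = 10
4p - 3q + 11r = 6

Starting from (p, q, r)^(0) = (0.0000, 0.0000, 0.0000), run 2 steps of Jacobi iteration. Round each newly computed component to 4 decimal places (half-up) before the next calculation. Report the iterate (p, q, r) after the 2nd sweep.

Iteration 1:
  p = (1 - (1)·0.0000 - (-4)·0.0000) / (8) = 0.1250
  q = (10 - (2)·0.0000 - (4)·0.0000) / (9) = 1.1111
  r = (6 - (4)·0.0000 - (-3)·0.0000) / (11) = 0.5455
Iteration 2:
  p = (1 - (1)·1.1111 - (-4)·0.5455) / (8) = 0.2589
  q = (10 - (2)·0.1250 - (4)·0.5455) / (9) = 0.8409
  r = (6 - (4)·0.1250 - (-3)·1.1111) / (11) = 0.8030

(0.2589, 0.8409, 0.8030)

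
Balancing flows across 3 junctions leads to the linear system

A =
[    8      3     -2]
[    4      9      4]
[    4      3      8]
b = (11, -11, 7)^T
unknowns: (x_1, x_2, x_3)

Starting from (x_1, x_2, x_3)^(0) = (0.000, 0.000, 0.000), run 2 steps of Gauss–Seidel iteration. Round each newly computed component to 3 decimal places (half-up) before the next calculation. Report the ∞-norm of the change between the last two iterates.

0.906

Iteration 1:
  x_1 = (11 - (3)·0.000 - (-2)·0.000) / (8) = 1.375
  x_2 = (-11 - (4)·1.375 - (4)·0.000) / (9) = -1.833
  x_3 = (7 - (4)·1.375 - (3)·-1.833) / (8) = 0.875
Iteration 2:
  x_1 = (11 - (3)·-1.833 - (-2)·0.875) / (8) = 2.281
  x_2 = (-11 - (4)·2.281 - (4)·0.875) / (9) = -2.625
  x_3 = (7 - (4)·2.281 - (3)·-2.625) / (8) = 0.719
Change: (0.906, -0.792, -0.156) → max |·| = 0.906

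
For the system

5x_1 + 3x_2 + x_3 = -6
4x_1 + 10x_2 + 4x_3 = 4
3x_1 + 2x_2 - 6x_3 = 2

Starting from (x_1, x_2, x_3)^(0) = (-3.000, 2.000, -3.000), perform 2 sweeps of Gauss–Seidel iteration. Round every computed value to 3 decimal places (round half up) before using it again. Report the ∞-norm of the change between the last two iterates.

Iteration 1:
  x_1 = (-6 - (3)·2.000 - (1)·-3.000) / (5) = -1.800
  x_2 = (4 - (4)·-1.800 - (4)·-3.000) / (10) = 2.320
  x_3 = (2 - (3)·-1.800 - (2)·2.320) / (-6) = -0.460
Iteration 2:
  x_1 = (-6 - (3)·2.320 - (1)·-0.460) / (5) = -2.500
  x_2 = (4 - (4)·-2.500 - (4)·-0.460) / (10) = 1.584
  x_3 = (2 - (3)·-2.500 - (2)·1.584) / (-6) = -1.055
Change: (-0.700, -0.736, -0.595) → max |·| = 0.736

0.736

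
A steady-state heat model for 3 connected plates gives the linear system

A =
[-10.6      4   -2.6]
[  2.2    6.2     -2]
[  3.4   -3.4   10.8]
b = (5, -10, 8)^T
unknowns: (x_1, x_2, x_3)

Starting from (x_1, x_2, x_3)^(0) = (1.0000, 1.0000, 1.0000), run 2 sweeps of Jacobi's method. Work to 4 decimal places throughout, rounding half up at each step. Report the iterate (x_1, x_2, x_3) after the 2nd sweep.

(-1.2742, -1.2535, 0.3297)

Iteration 1:
  x_1 = (5 - (4)·1.0000 - (-2.6)·1.0000) / (-10.6) = -0.3396
  x_2 = (-10 - (2.2)·1.0000 - (-2)·1.0000) / (6.2) = -1.6452
  x_3 = (8 - (3.4)·1.0000 - (-3.4)·1.0000) / (10.8) = 0.7407
Iteration 2:
  x_1 = (5 - (4)·-1.6452 - (-2.6)·0.7407) / (-10.6) = -1.2742
  x_2 = (-10 - (2.2)·-0.3396 - (-2)·0.7407) / (6.2) = -1.2535
  x_3 = (8 - (3.4)·-0.3396 - (-3.4)·-1.6452) / (10.8) = 0.3297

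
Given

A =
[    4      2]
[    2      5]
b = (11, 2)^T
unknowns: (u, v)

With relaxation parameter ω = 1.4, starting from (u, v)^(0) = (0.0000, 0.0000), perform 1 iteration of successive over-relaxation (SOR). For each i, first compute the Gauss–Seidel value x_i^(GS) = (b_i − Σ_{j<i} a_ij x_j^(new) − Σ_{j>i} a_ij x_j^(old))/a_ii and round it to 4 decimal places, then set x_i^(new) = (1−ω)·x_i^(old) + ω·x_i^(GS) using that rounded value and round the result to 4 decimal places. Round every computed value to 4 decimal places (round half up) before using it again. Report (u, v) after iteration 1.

(3.8500, -1.5960)

Iteration 1:
  u: GS value = (11 - (2)·0.0000) / (4) = 2.7500;  u ← (1−ω)·0.0000 + ω·2.7500 = 3.8500
  v: GS value = (2 - (2)·3.8500) / (5) = -1.1400;  v ← (1−ω)·0.0000 + ω·-1.1400 = -1.5960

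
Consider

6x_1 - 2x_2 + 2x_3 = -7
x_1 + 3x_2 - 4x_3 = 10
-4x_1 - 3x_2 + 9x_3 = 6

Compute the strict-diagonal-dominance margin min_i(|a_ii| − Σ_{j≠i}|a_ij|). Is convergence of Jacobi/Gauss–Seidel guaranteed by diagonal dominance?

-2

row 1: |6| − (2+2) = 2
row 2: |3| − (1+4) = -2
row 3: |9| − (4+3) = 2
minimum over rows = -2 → not strictly diagonally dominant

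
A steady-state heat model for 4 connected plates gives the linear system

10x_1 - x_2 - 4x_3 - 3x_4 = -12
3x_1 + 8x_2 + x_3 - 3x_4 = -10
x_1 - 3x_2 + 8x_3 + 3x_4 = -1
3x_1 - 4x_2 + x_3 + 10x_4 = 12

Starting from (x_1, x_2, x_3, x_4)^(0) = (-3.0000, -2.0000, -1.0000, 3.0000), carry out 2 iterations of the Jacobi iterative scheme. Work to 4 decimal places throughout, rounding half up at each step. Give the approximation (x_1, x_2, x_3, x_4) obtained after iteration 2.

Iteration 1:
  x_1 = (-12 - (-1)·-2.0000 - (-4)·-1.0000 - (-3)·3.0000) / (10) = -0.9000
  x_2 = (-10 - (3)·-3.0000 - (1)·-1.0000 - (-3)·3.0000) / (8) = 1.1250
  x_3 = (-1 - (1)·-3.0000 - (-3)·-2.0000 - (3)·3.0000) / (8) = -1.6250
  x_4 = (12 - (3)·-3.0000 - (-4)·-2.0000 - (1)·-1.0000) / (10) = 1.4000
Iteration 2:
  x_1 = (-12 - (-1)·1.1250 - (-4)·-1.6250 - (-3)·1.4000) / (10) = -1.3175
  x_2 = (-10 - (3)·-0.9000 - (1)·-1.6250 - (-3)·1.4000) / (8) = -0.1844
  x_3 = (-1 - (1)·-0.9000 - (-3)·1.1250 - (3)·1.4000) / (8) = -0.1156
  x_4 = (12 - (3)·-0.9000 - (-4)·1.1250 - (1)·-1.6250) / (10) = 2.0825

(-1.3175, -0.1844, -0.1156, 2.0825)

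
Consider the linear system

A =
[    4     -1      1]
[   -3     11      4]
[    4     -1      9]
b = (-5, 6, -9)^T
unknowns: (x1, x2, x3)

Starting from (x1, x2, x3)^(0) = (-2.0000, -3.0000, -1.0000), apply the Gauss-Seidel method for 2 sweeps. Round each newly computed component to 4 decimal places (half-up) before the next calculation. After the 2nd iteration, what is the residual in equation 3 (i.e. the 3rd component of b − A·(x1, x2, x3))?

Iteration 1:
  x1 = (-5 - (-1)·-3.0000 - (1)·-1.0000) / (4) = -1.7500
  x2 = (6 - (-3)·-1.7500 - (4)·-1.0000) / (11) = 0.4318
  x3 = (-9 - (4)·-1.7500 - (-1)·0.4318) / (9) = -0.1742
Iteration 2:
  x1 = (-5 - (-1)·0.4318 - (1)·-0.1742) / (4) = -1.0985
  x2 = (6 - (-3)·-1.0985 - (4)·-0.1742) / (11) = 0.3092
  x3 = (-9 - (4)·-1.0985 - (-1)·0.3092) / (9) = -0.4774
Residual b − A·x = (0.1806, 1.2129, -0.0002)

-0.0002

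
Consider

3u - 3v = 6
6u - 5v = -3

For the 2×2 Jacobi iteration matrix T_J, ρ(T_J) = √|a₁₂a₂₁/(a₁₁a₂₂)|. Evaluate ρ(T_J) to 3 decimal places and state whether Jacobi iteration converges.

1.095

a₁₂a₂₁/(a₁₁a₂₂) = (-3)·(6) / ((3)·(-5)) = 1.200000
ρ = √|1.200000| = √1.200000 = 1.095
ρ > 1, so Jacobi diverges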